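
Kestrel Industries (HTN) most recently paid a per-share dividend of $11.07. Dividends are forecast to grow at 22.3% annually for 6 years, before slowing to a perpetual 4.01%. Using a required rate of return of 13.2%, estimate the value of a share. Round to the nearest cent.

$287.07

Two-stage DDM. Project D₁…D_6 at 0.223, terminal growth 0.0401, discount at r = 0.132.
D_1 = 13.5386
D_2 = 16.5577
D_3 = 20.2501
D_4 = 24.7659
D_5 = 30.2886
D_6 = 37.0430
Terminal value at t=6: TV = D_7/(r−g) = 38.5284/(0.132−0.0401) = 419.2431
P₀ = 13.5386/(1+0.132)^1 + 16.5577/(1+0.132)^2 + 20.2501/(1+0.132)^3 + 24.7659/(1+0.132)^4 + 30.2886/(1+0.132)^5 + 37.0430/(1+0.132)^6 + 419.2431/(1+0.132)^6 = 287.0680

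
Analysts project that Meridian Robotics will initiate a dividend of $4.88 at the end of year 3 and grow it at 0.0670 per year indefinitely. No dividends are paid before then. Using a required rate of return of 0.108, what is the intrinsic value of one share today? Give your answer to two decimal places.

Deferred-dividend DDM. At t=2 the remaining stream is a growing perpetuity with first payment D_3 = 4.88.
V_2 = D_3/(r−g) = 4.88/(0.108−0.067) = 119.0244
P₀ = V_2/(1+r)^2 = 119.0244/(1+0.108)^2 = 96.9519

$96.95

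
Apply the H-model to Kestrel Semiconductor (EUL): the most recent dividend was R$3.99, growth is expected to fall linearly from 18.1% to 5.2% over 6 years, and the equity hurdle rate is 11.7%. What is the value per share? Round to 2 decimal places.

H-model: P₀ = D₀[(1+g_L) + H(g_S−g_L)]/(r−g_L), with H = 6/2 = 3.
P₀ = 3.99 × [(1+0.052) + 3×(0.181−0.052)] / (0.117−0.052)
   = 3.99 × 1.4390 / 0.065 = 88.3325

R$88.33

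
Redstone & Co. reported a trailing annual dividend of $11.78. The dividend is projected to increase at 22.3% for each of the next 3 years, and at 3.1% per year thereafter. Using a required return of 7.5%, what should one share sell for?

$452.44

Two-stage DDM. Project D₁…D_3 at 0.223, terminal growth 0.031, discount at r = 0.075.
D_1 = 14.4069
D_2 = 17.6197
D_3 = 21.5489
Terminal value at t=3: TV = D_4/(r−g) = 22.2169/(0.075−0.031) = 504.9294
P₀ = 14.4069/(1+0.075)^1 + 17.6197/(1+0.075)^2 + 21.5489/(1+0.075)^3 + 504.9294/(1+0.075)^3 = 452.4429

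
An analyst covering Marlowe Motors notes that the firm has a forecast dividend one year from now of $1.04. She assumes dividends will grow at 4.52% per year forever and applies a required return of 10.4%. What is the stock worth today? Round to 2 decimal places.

Gordon growth model: P₀ = D₁/(r − g), with D₁ = 1.04 given directly.
P₀ = 1.0400 / (0.104 − 0.0452) = 1.0400 / 0.0588 = 17.6871

$17.69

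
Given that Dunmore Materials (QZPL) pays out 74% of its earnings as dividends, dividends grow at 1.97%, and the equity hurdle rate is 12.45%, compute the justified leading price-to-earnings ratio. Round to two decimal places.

7.06

Justified leading P/E = b/(r−g) = 0.74/(0.1245−0.0197) = 7.0611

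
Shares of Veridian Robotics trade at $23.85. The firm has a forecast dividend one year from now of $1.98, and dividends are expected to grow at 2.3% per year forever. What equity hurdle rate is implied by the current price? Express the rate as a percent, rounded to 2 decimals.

Rearranging the constant-growth DDM: r = D₁/P₀ + g.
r = 1.9800 / 23.85 + 0.023 = 0.08302 + 0.023 = 0.10602

10.60%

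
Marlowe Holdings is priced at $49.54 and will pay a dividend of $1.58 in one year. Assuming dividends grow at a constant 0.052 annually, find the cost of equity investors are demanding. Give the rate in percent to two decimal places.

Rearranging the constant-growth DDM: r = D₁/P₀ + g.
r = 1.5800 / 49.54 + 0.052 = 0.03189 + 0.052 = 0.08389

8.39%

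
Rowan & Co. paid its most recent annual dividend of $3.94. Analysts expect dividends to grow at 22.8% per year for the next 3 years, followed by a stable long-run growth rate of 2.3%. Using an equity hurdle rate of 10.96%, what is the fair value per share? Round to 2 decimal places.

Two-stage DDM. Project D₁…D_3 at 0.228, terminal growth 0.023, discount at r = 0.1096.
D_1 = 4.8383
D_2 = 5.9415
D_3 = 7.2961
Terminal value at t=3: TV = D_4/(r−g) = 7.4639/(0.1096−0.023) = 86.1884
P₀ = 4.8383/(1+0.1096)^1 + 5.9415/(1+0.1096)^2 + 7.2961/(1+0.1096)^3 + 86.1884/(1+0.1096)^3 = 77.6152

$77.62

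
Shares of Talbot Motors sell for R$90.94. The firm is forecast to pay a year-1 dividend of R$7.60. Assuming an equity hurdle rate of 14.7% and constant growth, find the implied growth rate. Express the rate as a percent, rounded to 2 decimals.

6.34%

From P₀ = D₁/(r − g), the implied growth is g = r − D₁/P₀.
g = 0.147 − 7.60/90.94 = 0.147 − 0.08357 = 0.06343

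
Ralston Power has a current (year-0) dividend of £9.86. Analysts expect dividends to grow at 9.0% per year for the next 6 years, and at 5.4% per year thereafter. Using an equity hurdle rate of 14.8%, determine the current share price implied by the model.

Two-stage DDM. Project D₁…D_6 at 0.09, terminal growth 0.054, discount at r = 0.148.
D_1 = 10.7474
D_2 = 11.7147
D_3 = 12.7690
D_4 = 13.9182
D_5 = 15.1708
D_6 = 16.5362
Terminal value at t=6: TV = D_7/(r−g) = 17.4292/(0.148−0.054) = 185.4166
P₀ = 10.7474/(1+0.148)^1 + 11.7147/(1+0.148)^2 + 12.7690/(1+0.148)^3 + 13.9182/(1+0.148)^4 + 15.1708/(1+0.148)^5 + 16.5362/(1+0.148)^6 + 185.4166/(1+0.148)^6 = 130.5388

£130.54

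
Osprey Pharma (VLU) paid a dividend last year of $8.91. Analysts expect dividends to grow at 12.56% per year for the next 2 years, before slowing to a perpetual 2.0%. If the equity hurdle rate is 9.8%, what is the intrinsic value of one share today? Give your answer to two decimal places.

$140.94

Two-stage DDM. Project D₁…D_2 at 0.1256, terminal growth 0.02, discount at r = 0.098.
D_1 = 10.0291
D_2 = 11.2888
Terminal value at t=2: TV = D_3/(r−g) = 11.5145/(0.098−0.02) = 147.6221
P₀ = 10.0291/(1+0.098)^1 + 11.2888/(1+0.098)^2 + 147.6221/(1+0.098)^2 = 140.9441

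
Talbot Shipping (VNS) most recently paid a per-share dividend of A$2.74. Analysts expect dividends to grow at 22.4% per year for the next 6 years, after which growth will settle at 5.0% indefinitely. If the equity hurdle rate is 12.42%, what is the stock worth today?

Two-stage DDM. Project D₁…D_6 at 0.224, terminal growth 0.05, discount at r = 0.1242.
D_1 = 3.3538
D_2 = 4.1050
D_3 = 5.0245
D_4 = 6.1500
D_5 = 7.5276
D_6 = 9.2138
Terminal value at t=6: TV = D_7/(r−g) = 9.6745/(0.1242−0.05) = 130.3840
P₀ = 3.3538/(1+0.1242)^1 + 4.1050/(1+0.1242)^2 + 5.0245/(1+0.1242)^3 + 6.1500/(1+0.1242)^4 + 7.5276/(1+0.1242)^5 + 9.2138/(1+0.1242)^6 + 130.3840/(1+0.1242)^6 = 86.9643

A$86.96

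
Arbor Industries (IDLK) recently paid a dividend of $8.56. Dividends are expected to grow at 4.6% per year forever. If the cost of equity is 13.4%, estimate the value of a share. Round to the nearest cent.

Gordon growth model: P₀ = D₁/(r − g). D₁ = 8.56 × (1 + 0.046) = 8.9538.
P₀ = 8.9538 / (0.134 − 0.046) = 8.9538 / 0.088 = 101.7473

$101.75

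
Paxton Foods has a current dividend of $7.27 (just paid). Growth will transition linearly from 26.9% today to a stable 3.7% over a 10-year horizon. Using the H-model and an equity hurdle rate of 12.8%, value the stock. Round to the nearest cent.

$175.52

H-model: P₀ = D₀[(1+g_L) + H(g_S−g_L)]/(r−g_L), with H = 10/2 = 5.
P₀ = 7.27 × [(1+0.037) + 5×(0.269−0.037)] / (0.128−0.037)
   = 7.27 × 2.1970 / 0.091 = 175.5186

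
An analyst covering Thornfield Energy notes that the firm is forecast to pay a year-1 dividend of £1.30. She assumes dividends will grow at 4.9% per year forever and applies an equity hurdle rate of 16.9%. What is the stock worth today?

Gordon growth model: P₀ = D₁/(r − g), with D₁ = 1.30 given directly.
P₀ = 1.3000 / (0.169 − 0.049) = 1.3000 / 0.12 = 10.8333

£10.83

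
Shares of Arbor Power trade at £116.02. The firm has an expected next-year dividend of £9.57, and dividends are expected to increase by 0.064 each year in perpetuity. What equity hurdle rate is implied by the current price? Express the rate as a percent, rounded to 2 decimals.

14.65%

Rearranging the constant-growth DDM: r = D₁/P₀ + g.
r = 9.5700 / 116.02 + 0.064 = 0.08249 + 0.064 = 0.14649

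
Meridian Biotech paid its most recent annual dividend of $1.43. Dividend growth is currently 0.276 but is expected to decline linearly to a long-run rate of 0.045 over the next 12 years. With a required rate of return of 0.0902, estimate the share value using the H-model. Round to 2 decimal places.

$76.91

H-model: P₀ = D₀[(1+g_L) + H(g_S−g_L)]/(r−g_L), with H = 12/2 = 6.
P₀ = 1.43 × [(1+0.045) + 6×(0.276−0.045)] / (0.0902−0.045)
   = 1.43 × 2.4310 / 0.0452 = 76.9100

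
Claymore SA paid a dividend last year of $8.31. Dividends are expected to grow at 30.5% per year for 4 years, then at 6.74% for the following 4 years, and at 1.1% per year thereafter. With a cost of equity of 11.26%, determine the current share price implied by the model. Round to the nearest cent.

Three-stage DDM. Project D₁…D_8; terminal Gordon value at t=8 with g = 0.011; discount at r = 0.1126.
D_1 = 10.8445
D_2 = 14.1521
D_3 = 18.4685
D_4 = 24.1014
D_5 = 25.7259
D_6 = 27.4598
D_7 = 29.3106
D_8 = 31.2861
TV_8 = 31.6303/(0.1126−0.011) = 311.3216
P₀ = Σ Dₜ/(1+r)ᵗ + TV_8/(1+r)^8 = 239.6819

$239.68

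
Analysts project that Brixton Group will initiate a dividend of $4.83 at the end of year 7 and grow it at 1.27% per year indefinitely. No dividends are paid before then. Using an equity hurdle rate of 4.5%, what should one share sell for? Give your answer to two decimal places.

Deferred-dividend DDM. At t=6 the remaining stream is a growing perpetuity with first payment D_7 = 4.83.
V_6 = D_7/(r−g) = 4.83/(0.045−0.0127) = 149.5356
P₀ = V_6/(1+r)^6 = 149.5356/(1+0.045)^6 = 114.8278

$114.83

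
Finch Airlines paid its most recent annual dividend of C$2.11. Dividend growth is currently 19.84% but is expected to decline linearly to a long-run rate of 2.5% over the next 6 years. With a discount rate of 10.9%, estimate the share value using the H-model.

H-model: P₀ = D₀[(1+g_L) + H(g_S−g_L)]/(r−g_L), with H = 6/2 = 3.
P₀ = 2.11 × [(1+0.025) + 3×(0.1984−0.025)] / (0.109−0.025)
   = 2.11 × 1.5452 / 0.084 = 38.8140

C$38.81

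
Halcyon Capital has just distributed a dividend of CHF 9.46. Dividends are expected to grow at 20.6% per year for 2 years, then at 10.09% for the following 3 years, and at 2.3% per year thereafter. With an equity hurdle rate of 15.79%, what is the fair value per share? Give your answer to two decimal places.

CHF 114.86

Three-stage DDM. Project D₁…D_5; terminal Gordon value at t=5 with g = 0.023; discount at r = 0.1579.
D_1 = 11.4088
D_2 = 13.7590
D_3 = 15.1472
D_4 = 16.6756
D_5 = 18.3582
TV_5 = 18.7804/(0.1579−0.023) = 139.2173
P₀ = Σ Dₜ/(1+r)ᵗ + TV_5/(1+r)^5 = 114.8556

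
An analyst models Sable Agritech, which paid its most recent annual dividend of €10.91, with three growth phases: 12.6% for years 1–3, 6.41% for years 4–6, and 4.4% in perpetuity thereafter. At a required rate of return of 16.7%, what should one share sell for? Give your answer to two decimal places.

€118.06

Three-stage DDM. Project D₁…D_6; terminal Gordon value at t=6 with g = 0.044; discount at r = 0.167.
D_1 = 12.2847
D_2 = 13.8325
D_3 = 15.5754
D_4 = 16.5738
D_5 = 17.6362
D_6 = 18.7667
TV_6 = 19.5924/(0.167−0.044) = 159.2878
P₀ = Σ Dₜ/(1+r)ᵗ + TV_6/(1+r)^6 = 118.0576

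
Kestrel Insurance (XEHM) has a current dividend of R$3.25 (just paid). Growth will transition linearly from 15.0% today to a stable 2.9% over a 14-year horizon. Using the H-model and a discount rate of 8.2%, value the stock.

H-model: P₀ = D₀[(1+g_L) + H(g_S−g_L)]/(r−g_L), with H = 14/2 = 7.
P₀ = 3.25 × [(1+0.029) + 7×(0.15−0.029)] / (0.082−0.029)
   = 3.25 × 1.8760 / 0.053 = 115.0377

R$115.04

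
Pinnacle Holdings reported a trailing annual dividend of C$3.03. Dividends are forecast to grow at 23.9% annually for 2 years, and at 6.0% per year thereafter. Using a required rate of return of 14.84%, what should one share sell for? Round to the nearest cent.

C$49.09

Two-stage DDM. Project D₁…D_2 at 0.239, terminal growth 0.06, discount at r = 0.1484.
D_1 = 3.7542
D_2 = 4.6514
Terminal value at t=2: TV = D_3/(r−g) = 4.9305/(0.1484−0.06) = 55.7749
P₀ = 3.7542/(1+0.1484)^1 + 4.6514/(1+0.1484)^2 + 55.7749/(1+0.1484)^2 = 49.0874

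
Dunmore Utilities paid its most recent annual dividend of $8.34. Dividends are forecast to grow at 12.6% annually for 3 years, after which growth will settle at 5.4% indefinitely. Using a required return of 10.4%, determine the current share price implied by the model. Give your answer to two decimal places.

$212.56

Two-stage DDM. Project D₁…D_3 at 0.126, terminal growth 0.054, discount at r = 0.104.
D_1 = 9.3908
D_2 = 10.5741
D_3 = 11.9064
Terminal value at t=3: TV = D_4/(r−g) = 12.5494/(0.104−0.054) = 250.9873
P₀ = 9.3908/(1+0.104)^1 + 10.5741/(1+0.104)^2 + 11.9064/(1+0.104)^3 + 250.9873/(1+0.104)^3 = 212.5587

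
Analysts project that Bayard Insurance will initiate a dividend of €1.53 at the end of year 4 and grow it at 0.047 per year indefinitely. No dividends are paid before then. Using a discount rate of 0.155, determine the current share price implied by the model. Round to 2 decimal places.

€9.19

Deferred-dividend DDM. At t=3 the remaining stream is a growing perpetuity with first payment D_4 = 1.53.
V_3 = D_4/(r−g) = 1.53/(0.155−0.047) = 14.1667
P₀ = V_3/(1+r)^3 = 14.1667/(1+0.155)^3 = 9.1944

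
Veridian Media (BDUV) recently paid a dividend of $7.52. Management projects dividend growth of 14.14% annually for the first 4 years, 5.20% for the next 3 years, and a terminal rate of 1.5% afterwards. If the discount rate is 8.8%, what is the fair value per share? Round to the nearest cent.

Three-stage DDM. Project D₁…D_7; terminal Gordon value at t=7 with g = 0.015; discount at r = 0.088.
D_1 = 8.5833
D_2 = 9.7970
D_3 = 11.1823
D_4 = 12.7635
D_5 = 13.4272
D_6 = 14.1254
D_7 = 14.8599
TV_7 = 15.0828/(0.088−0.015) = 206.6140
P₀ = Σ Dₜ/(1+r)ᵗ + TV_7/(1+r)^7 = 174.0010

$174.00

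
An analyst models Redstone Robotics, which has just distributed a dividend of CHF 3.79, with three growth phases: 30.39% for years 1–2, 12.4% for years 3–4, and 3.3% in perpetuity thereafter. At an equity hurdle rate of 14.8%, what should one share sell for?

CHF 60.77

Three-stage DDM. Project D₁…D_4; terminal Gordon value at t=4 with g = 0.033; discount at r = 0.148.
D_1 = 4.9418
D_2 = 6.4436
D_3 = 7.2426
D_4 = 8.1407
TV_4 = 8.4093/(0.148−0.033) = 73.1245
P₀ = Σ Dₜ/(1+r)ᵗ + TV_4/(1+r)^4 = 60.7693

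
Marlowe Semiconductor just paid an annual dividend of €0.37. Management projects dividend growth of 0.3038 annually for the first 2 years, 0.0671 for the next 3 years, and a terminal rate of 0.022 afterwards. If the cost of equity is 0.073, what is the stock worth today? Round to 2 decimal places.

Three-stage DDM. Project D₁…D_5; terminal Gordon value at t=5 with g = 0.022; discount at r = 0.073.
D_1 = 0.4824
D_2 = 0.6290
D_3 = 0.6712
D_4 = 0.7162
D_5 = 0.7643
TV_5 = 0.7811/(0.073−0.022) = 15.3151
P₀ = Σ Dₜ/(1+r)ᵗ + TV_5/(1+r)^5 = 13.3844

€13.38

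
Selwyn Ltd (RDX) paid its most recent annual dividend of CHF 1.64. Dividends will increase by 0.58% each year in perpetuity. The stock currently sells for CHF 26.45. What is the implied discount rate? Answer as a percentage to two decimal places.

6.82%

Rearranging the constant-growth DDM: r = D₁/P₀ + g.
D₁ = 1.64 × (1 + 0.0058) = 1.6495.
r = 1.6495 / 26.45 + 0.0058 = 0.06236 + 0.0058 = 0.06816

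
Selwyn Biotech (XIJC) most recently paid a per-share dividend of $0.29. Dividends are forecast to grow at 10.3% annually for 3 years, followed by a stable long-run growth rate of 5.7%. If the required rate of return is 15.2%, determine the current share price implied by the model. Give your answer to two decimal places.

Two-stage DDM. Project D₁…D_3 at 0.103, terminal growth 0.057, discount at r = 0.152.
D_1 = 0.3199
D_2 = 0.3528
D_3 = 0.3892
Terminal value at t=3: TV = D_4/(r−g) = 0.4113/(0.152−0.057) = 4.3299
P₀ = 0.3199/(1+0.152)^1 + 0.3528/(1+0.152)^2 + 0.3892/(1+0.152)^3 + 4.3299/(1+0.152)^3 = 3.6302

$3.63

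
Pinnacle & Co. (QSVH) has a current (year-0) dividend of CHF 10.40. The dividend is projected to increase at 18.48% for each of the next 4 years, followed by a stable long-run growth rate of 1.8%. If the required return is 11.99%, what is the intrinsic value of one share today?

CHF 178.14

Two-stage DDM. Project D₁…D_4 at 0.1848, terminal growth 0.018, discount at r = 0.1199.
D_1 = 12.3219
D_2 = 14.5990
D_3 = 17.2969
D_4 = 20.4934
Terminal value at t=4: TV = D_5/(r−g) = 20.8623/(0.1199−0.018) = 204.7327
P₀ = 12.3219/(1+0.1199)^1 + 14.5990/(1+0.1199)^2 + 17.2969/(1+0.1199)^3 + 20.4934/(1+0.1199)^4 + 204.7327/(1+0.1199)^4 = 178.1443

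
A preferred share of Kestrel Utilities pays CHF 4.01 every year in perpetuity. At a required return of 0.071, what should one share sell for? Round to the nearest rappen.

CHF 56.48

Zero-growth DDM (perpetuity): P₀ = D/r = 4.01 / 0.071 = 56.4789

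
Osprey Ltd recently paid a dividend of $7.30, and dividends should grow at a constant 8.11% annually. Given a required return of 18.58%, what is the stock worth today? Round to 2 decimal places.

Gordon growth model: P₀ = D₁/(r − g). D₁ = 7.30 × (1 + 0.0811) = 7.8920.
P₀ = 7.8920 / (0.1858 − 0.0811) = 7.8920 / 0.1047 = 75.3776

$75.38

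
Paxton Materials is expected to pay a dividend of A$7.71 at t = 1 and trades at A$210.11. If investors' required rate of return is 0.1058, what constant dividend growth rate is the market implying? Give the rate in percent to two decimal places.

From P₀ = D₁/(r − g), the implied growth is g = r − D₁/P₀.
g = 0.1058 − 7.71/210.11 = 0.1058 − 0.03670 = 0.06910

6.91%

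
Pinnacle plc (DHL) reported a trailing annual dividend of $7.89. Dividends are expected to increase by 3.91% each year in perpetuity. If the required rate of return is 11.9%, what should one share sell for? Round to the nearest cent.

Gordon growth model: P₀ = D₁/(r − g). D₁ = 7.89 × (1 + 0.0391) = 8.1985.
P₀ = 8.1985 / (0.119 − 0.0391) = 8.1985 / 0.0799 = 102.6095

$102.61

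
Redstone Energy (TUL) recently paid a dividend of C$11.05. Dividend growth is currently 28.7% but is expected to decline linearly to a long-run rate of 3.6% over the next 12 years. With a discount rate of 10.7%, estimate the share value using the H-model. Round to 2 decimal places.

C$395.62

H-model: P₀ = D₀[(1+g_L) + H(g_S−g_L)]/(r−g_L), with H = 12/2 = 6.
P₀ = 11.05 × [(1+0.036) + 6×(0.287−0.036)] / (0.107−0.036)
   = 11.05 × 2.5420 / 0.071 = 395.6211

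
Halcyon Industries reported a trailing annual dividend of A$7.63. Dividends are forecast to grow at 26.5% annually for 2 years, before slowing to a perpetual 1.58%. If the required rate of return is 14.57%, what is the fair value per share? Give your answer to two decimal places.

Two-stage DDM. Project D₁…D_2 at 0.265, terminal growth 0.0158, discount at r = 0.1457.
D_1 = 9.6520
D_2 = 12.2097
Terminal value at t=2: TV = D_3/(r−g) = 12.4026/(0.1457−0.0158) = 95.4783
P₀ = 9.6520/(1+0.1457)^1 + 12.2097/(1+0.1457)^2 + 95.4783/(1+0.1457)^2 = 90.4645

A$90.46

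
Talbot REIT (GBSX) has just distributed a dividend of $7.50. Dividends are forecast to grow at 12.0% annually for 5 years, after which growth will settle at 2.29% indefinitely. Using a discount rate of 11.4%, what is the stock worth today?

$124.62

Two-stage DDM. Project D₁…D_5 at 0.12, terminal growth 0.0229, discount at r = 0.114.
D_1 = 8.4000
D_2 = 9.4080
D_3 = 10.5370
D_4 = 11.8014
D_5 = 13.2176
Terminal value at t=5: TV = D_6/(r−g) = 13.5202/(0.114−0.0229) = 148.4110
P₀ = 8.4000/(1+0.114)^1 + 9.4080/(1+0.114)^2 + 10.5370/(1+0.114)^3 + 11.8014/(1+0.114)^4 + 13.2176/(1+0.114)^5 + 148.4110/(1+0.114)^5 = 124.6151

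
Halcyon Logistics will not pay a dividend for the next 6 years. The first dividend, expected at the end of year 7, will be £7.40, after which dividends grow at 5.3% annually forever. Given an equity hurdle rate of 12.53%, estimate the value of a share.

£50.41

Deferred-dividend DDM. At t=6 the remaining stream is a growing perpetuity with first payment D_7 = 7.40.
V_6 = D_7/(r−g) = 7.40/(0.1253−0.053) = 102.3513
P₀ = V_6/(1+r)^6 = 102.3513/(1+0.1253)^6 = 50.4061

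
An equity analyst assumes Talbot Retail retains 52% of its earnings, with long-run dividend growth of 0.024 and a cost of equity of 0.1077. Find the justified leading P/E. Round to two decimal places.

5.73

Payout ratio b = 1 − 0.52 = 0.48.
Justified leading P/E = b/(r−g) = 0.48/(0.1077−0.024) = 5.7348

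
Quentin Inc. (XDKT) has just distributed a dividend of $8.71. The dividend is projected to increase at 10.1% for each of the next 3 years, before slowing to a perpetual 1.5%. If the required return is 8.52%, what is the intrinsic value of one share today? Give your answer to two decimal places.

Two-stage DDM. Project D₁…D_3 at 0.101, terminal growth 0.015, discount at r = 0.0852.
D_1 = 9.5897
D_2 = 10.5583
D_3 = 11.6247
Terminal value at t=3: TV = D_4/(r−g) = 11.7990/(0.0852−0.015) = 168.0773
P₀ = 9.5897/(1+0.0852)^1 + 10.5583/(1+0.0852)^2 + 11.6247/(1+0.0852)^3 + 168.0773/(1+0.0852)^3 = 158.4146

$158.41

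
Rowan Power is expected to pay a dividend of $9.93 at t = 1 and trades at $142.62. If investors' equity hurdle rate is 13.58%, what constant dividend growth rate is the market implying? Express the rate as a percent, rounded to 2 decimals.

From P₀ = D₁/(r − g), the implied growth is g = r − D₁/P₀.
g = 0.1358 − 9.93/142.62 = 0.1358 − 0.06963 = 0.06617

6.62%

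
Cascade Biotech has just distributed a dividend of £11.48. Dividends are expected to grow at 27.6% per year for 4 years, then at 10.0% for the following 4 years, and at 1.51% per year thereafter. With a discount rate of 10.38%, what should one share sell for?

£379.56

Three-stage DDM. Project D₁…D_8; terminal Gordon value at t=8 with g = 0.0151; discount at r = 0.1038.
D_1 = 14.6485
D_2 = 18.6915
D_3 = 23.8503
D_4 = 30.4330
D_5 = 33.4763
D_6 = 36.8239
D_7 = 40.5063
D_8 = 44.5569
TV_8 = 45.2297/(0.1038−0.0151) = 509.9182
P₀ = Σ Dₜ/(1+r)ᵗ + TV_8/(1+r)^8 = 379.5579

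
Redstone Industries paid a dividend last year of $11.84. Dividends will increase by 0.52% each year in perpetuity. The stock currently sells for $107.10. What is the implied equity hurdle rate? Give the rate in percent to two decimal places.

Rearranging the constant-growth DDM: r = D₁/P₀ + g.
D₁ = 11.84 × (1 + 0.0052) = 11.9016.
r = 11.9016 / 107.10 + 0.0052 = 0.11113 + 0.0052 = 0.11633

11.63%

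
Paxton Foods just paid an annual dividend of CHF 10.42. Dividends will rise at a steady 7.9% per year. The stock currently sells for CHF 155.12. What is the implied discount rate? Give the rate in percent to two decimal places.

Rearranging the constant-growth DDM: r = D₁/P₀ + g.
D₁ = 10.42 × (1 + 0.079) = 11.2432.
r = 11.2432 / 155.12 + 0.079 = 0.07248 + 0.079 = 0.15148

15.15%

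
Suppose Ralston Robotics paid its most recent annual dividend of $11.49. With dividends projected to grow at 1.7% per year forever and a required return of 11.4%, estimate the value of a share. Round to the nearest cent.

$120.47

Gordon growth model: P₀ = D₁/(r − g). D₁ = 11.49 × (1 + 0.017) = 11.6853.
P₀ = 11.6853 / (0.114 − 0.017) = 11.6853 / 0.097 = 120.4673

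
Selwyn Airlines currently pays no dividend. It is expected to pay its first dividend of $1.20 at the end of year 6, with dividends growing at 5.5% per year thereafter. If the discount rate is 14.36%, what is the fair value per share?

$6.92

Deferred-dividend DDM. At t=5 the remaining stream is a growing perpetuity with first payment D_6 = 1.20.
V_5 = D_6/(r−g) = 1.20/(0.1436−0.055) = 13.5440
P₀ = V_5/(1+r)^5 = 13.5440/(1+0.1436)^5 = 6.9243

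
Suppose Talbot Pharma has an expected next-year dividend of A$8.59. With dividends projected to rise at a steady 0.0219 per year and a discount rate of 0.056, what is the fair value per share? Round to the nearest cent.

Gordon growth model: P₀ = D₁/(r − g), with D₁ = 8.59 given directly.
P₀ = 8.5900 / (0.056 − 0.0219) = 8.5900 / 0.0341 = 251.9062

A$251.91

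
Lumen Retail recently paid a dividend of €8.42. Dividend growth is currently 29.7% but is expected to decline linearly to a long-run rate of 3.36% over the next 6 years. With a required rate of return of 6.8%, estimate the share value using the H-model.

H-model: P₀ = D₀[(1+g_L) + H(g_S−g_L)]/(r−g_L), with H = 6/2 = 3.
P₀ = 8.42 × [(1+0.0336) + 3×(0.297−0.0336)] / (0.068−0.0336)
   = 8.42 × 1.8238 / 0.0344 = 446.4069

€446.41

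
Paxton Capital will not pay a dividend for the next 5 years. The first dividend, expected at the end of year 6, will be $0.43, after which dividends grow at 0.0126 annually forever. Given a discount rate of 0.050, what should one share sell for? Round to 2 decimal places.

Deferred-dividend DDM. At t=5 the remaining stream is a growing perpetuity with first payment D_6 = 0.43.
V_5 = D_6/(r−g) = 0.43/(0.05−0.0126) = 11.4973
P₀ = V_5/(1+r)^5 = 11.4973/(1+0.05)^5 = 9.0085

$9.01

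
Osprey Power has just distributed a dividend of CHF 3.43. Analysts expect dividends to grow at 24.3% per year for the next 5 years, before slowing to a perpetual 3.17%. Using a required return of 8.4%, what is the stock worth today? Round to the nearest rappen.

Two-stage DDM. Project D₁…D_5 at 0.243, terminal growth 0.0317, discount at r = 0.084.
D_1 = 4.2635
D_2 = 5.2995
D_3 = 6.5873
D_4 = 8.1880
D_5 = 10.1777
Terminal value at t=5: TV = D_6/(r−g) = 10.5003/(0.084−0.0317) = 200.7712
P₀ = 4.2635/(1+0.084)^1 + 5.2995/(1+0.084)^2 + 6.5873/(1+0.084)^3 + 8.1880/(1+0.084)^4 + 10.1777/(1+0.084)^5 + 200.7712/(1+0.084)^5 = 160.4837

CHF 160.48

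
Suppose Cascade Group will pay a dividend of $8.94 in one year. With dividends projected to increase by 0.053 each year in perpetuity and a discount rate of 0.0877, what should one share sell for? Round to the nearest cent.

$257.64

Gordon growth model: P₀ = D₁/(r − g), with D₁ = 8.94 given directly.
P₀ = 8.9400 / (0.0877 − 0.053) = 8.9400 / 0.0347 = 257.6369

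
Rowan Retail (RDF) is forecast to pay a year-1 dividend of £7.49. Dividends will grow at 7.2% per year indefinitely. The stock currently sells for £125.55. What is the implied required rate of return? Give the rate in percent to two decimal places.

13.17%

Rearranging the constant-growth DDM: r = D₁/P₀ + g.
r = 7.4900 / 125.55 + 0.072 = 0.05966 + 0.072 = 0.13166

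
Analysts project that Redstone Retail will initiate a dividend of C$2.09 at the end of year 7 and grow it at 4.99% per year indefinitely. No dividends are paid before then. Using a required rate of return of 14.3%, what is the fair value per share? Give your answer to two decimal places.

Deferred-dividend DDM. At t=6 the remaining stream is a growing perpetuity with first payment D_7 = 2.09.
V_6 = D_7/(r−g) = 2.09/(0.143−0.0499) = 22.4490
P₀ = V_6/(1+r)^6 = 22.4490/(1+0.143)^6 = 10.0674

C$10.07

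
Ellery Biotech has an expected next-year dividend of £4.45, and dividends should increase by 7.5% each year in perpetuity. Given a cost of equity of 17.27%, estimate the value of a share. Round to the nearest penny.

Gordon growth model: P₀ = D₁/(r − g), with D₁ = 4.45 given directly.
P₀ = 4.4500 / (0.1727 − 0.075) = 4.4500 / 0.0977 = 45.5476

£45.55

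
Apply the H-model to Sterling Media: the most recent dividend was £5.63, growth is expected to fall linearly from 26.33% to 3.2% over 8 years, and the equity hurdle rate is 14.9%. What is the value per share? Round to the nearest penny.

H-model: P₀ = D₀[(1+g_L) + H(g_S−g_L)]/(r−g_L), with H = 8/2 = 4.
P₀ = 5.63 × [(1+0.032) + 4×(0.2633−0.032)] / (0.149−0.032)
   = 5.63 × 1.9572 / 0.117 = 94.1798

£94.18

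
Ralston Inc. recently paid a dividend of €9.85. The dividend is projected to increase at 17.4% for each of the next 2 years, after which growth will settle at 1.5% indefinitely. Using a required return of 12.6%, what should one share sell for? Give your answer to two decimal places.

€118.89

Two-stage DDM. Project D₁…D_2 at 0.174, terminal growth 0.015, discount at r = 0.126.
D_1 = 11.5639
D_2 = 13.5760
Terminal value at t=2: TV = D_3/(r−g) = 13.7797/(0.126−0.015) = 124.1411
P₀ = 11.5639/(1+0.126)^1 + 13.5760/(1+0.126)^2 + 124.1411/(1+0.126)^2 = 118.8902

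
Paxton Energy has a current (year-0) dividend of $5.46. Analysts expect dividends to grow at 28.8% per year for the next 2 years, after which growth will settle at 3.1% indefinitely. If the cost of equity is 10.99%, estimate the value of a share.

Two-stage DDM. Project D₁…D_2 at 0.288, terminal growth 0.031, discount at r = 0.1099.
D_1 = 7.0325
D_2 = 9.0578
Terminal value at t=2: TV = D_3/(r−g) = 9.3386/(0.1099−0.031) = 118.3603
P₀ = 7.0325/(1+0.1099)^1 + 9.0578/(1+0.1099)^2 + 118.3603/(1+0.1099)^2 = 109.7702

$109.77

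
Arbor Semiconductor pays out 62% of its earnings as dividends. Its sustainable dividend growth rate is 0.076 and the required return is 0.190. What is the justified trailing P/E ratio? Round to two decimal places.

Justified trailing P/E = b(1+g)/(r−g) = 0.62×(1+0.076)/(0.19−0.076) = 5.8519

5.85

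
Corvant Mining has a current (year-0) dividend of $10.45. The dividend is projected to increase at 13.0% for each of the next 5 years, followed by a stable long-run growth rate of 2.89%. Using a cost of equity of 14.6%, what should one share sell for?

Two-stage DDM. Project D₁…D_5 at 0.13, terminal growth 0.0289, discount at r = 0.146.
D_1 = 11.8085
D_2 = 13.3436
D_3 = 15.0783
D_4 = 17.0384
D_5 = 19.2534
Terminal value at t=5: TV = D_6/(r−g) = 19.8099/(0.146−0.0289) = 169.1706
P₀ = 11.8085/(1+0.146)^1 + 13.3436/(1+0.146)^2 + 15.0783/(1+0.146)^3 + 17.0384/(1+0.146)^4 + 19.2534/(1+0.146)^5 + 169.1706/(1+0.146)^5 = 135.6876

$135.69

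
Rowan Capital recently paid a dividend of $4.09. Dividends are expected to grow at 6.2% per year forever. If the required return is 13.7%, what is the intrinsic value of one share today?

Gordon growth model: P₀ = D₁/(r − g). D₁ = 4.09 × (1 + 0.062) = 4.3436.
P₀ = 4.3436 / (0.137 − 0.062) = 4.3436 / 0.075 = 57.9144

$57.91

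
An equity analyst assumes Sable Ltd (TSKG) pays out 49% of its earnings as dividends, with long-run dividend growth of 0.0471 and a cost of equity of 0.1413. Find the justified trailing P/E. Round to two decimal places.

5.45

Justified trailing P/E = b(1+g)/(r−g) = 0.49×(1+0.0471)/(0.1413−0.0471) = 5.4467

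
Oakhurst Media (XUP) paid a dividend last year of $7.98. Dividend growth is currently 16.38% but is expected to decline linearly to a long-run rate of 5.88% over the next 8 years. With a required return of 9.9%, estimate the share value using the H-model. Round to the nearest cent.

$293.55

H-model: P₀ = D₀[(1+g_L) + H(g_S−g_L)]/(r−g_L), with H = 8/2 = 4.
P₀ = 7.98 × [(1+0.0588) + 4×(0.1638−0.0588)] / (0.099−0.0588)
   = 7.98 × 1.4788 / 0.0402 = 293.5528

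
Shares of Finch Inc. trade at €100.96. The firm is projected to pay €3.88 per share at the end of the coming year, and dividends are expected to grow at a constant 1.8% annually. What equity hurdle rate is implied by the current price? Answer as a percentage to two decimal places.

5.64%

Rearranging the constant-growth DDM: r = D₁/P₀ + g.
r = 3.8800 / 100.96 + 0.018 = 0.03843 + 0.018 = 0.05643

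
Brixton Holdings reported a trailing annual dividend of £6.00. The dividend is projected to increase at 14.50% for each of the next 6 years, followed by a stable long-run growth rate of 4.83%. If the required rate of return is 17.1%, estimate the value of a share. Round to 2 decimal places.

Two-stage DDM. Project D₁…D_6 at 0.145, terminal growth 0.0483, discount at r = 0.171.
D_1 = 6.8700
D_2 = 7.8662
D_3 = 9.0067
D_4 = 10.3127
D_5 = 11.8081
D_6 = 13.5202
Terminal value at t=6: TV = D_7/(r−g) = 14.1733/(0.171−0.0483) = 115.5115
P₀ = 6.8700/(1+0.171)^1 + 7.8662/(1+0.171)^2 + 9.0067/(1+0.171)^3 + 10.3127/(1+0.171)^4 + 11.8081/(1+0.171)^5 + 13.5202/(1+0.171)^6 + 115.5115/(1+0.171)^6 = 78.1042

£78.10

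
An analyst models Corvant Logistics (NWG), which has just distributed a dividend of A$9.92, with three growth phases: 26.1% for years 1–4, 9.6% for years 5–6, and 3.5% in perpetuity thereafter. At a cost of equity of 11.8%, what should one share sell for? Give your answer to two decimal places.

A$277.67

Three-stage DDM. Project D₁…D_6; terminal Gordon value at t=6 with g = 0.035; discount at r = 0.118.
D_1 = 12.5091
D_2 = 15.7740
D_3 = 19.8910
D_4 = 25.0826
D_5 = 27.4905
D_6 = 30.1296
TV_6 = 31.1841/(0.118−0.035) = 375.7123
P₀ = Σ Dₜ/(1+r)ᵗ + TV_6/(1+r)^6 = 277.6656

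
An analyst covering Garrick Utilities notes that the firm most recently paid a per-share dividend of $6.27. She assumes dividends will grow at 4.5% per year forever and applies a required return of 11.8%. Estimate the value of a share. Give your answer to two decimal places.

$89.76

Gordon growth model: P₀ = D₁/(r − g). D₁ = 6.27 × (1 + 0.045) = 6.5521.
P₀ = 6.5521 / (0.118 − 0.045) = 6.5521 / 0.073 = 89.7555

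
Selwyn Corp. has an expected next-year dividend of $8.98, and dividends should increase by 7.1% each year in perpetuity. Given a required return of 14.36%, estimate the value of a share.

Gordon growth model: P₀ = D₁/(r − g), with D₁ = 8.98 given directly.
P₀ = 8.9800 / (0.1436 − 0.071) = 8.9800 / 0.0726 = 123.6915

$123.69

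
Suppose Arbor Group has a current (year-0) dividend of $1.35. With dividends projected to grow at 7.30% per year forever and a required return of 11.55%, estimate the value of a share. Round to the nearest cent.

Gordon growth model: P₀ = D₁/(r − g). D₁ = 1.35 × (1 + 0.073) = 1.4486.
P₀ = 1.4486 / (0.1155 − 0.073) = 1.4486 / 0.0425 = 34.0835

$34.08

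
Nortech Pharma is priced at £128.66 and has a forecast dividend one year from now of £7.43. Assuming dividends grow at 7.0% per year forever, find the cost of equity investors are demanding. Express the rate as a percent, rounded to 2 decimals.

Rearranging the constant-growth DDM: r = D₁/P₀ + g.
r = 7.4300 / 128.66 + 0.07 = 0.05775 + 0.07 = 0.12775

12.77%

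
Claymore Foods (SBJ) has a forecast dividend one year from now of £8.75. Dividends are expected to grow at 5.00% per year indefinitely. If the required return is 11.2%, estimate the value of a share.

£141.13

Gordon growth model: P₀ = D₁/(r − g), with D₁ = 8.75 given directly.
P₀ = 8.7500 / (0.112 − 0.05) = 8.7500 / 0.062 = 141.1290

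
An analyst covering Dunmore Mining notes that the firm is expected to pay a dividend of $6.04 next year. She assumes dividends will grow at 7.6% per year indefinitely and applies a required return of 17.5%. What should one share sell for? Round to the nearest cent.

$61.01

Gordon growth model: P₀ = D₁/(r − g), with D₁ = 6.04 given directly.
P₀ = 6.0400 / (0.175 − 0.076) = 6.0400 / 0.099 = 61.0101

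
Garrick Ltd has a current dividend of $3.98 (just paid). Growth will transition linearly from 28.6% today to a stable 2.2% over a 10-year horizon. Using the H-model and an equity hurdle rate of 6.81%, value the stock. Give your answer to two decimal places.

H-model: P₀ = D₀[(1+g_L) + H(g_S−g_L)]/(r−g_L), with H = 10/2 = 5.
P₀ = 3.98 × [(1+0.022) + 5×(0.286−0.022)] / (0.0681−0.022)
   = 3.98 × 2.3420 / 0.0461 = 202.1944

$202.19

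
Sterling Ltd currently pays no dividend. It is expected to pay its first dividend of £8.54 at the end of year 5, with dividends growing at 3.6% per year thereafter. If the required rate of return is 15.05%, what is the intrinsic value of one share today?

£42.57

Deferred-dividend DDM. At t=4 the remaining stream is a growing perpetuity with first payment D_5 = 8.54.
V_4 = D_5/(r−g) = 8.54/(0.1505−0.036) = 74.5852
P₀ = V_4/(1+r)^4 = 74.5852/(1+0.1505)^4 = 42.5702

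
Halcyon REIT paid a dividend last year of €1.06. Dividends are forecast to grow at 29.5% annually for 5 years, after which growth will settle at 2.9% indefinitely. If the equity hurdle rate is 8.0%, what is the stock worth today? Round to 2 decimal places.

Two-stage DDM. Project D₁…D_5 at 0.295, terminal growth 0.029, discount at r = 0.08.
D_1 = 1.3727
D_2 = 1.7776
D_3 = 2.3021
D_4 = 2.9812
D_5 = 3.8606
Terminal value at t=5: TV = D_6/(r−g) = 3.9726/(0.08−0.029) = 77.8933
P₀ = 1.3727/(1+0.08)^1 + 1.7776/(1+0.08)^2 + 2.3021/(1+0.08)^3 + 2.9812/(1+0.08)^4 + 3.8606/(1+0.08)^5 + 77.8933/(1+0.08)^5 = 62.4541

€62.45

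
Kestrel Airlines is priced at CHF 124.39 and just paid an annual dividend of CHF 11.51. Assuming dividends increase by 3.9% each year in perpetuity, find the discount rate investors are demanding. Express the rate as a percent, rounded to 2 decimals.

Rearranging the constant-growth DDM: r = D₁/P₀ + g.
D₁ = 11.51 × (1 + 0.039) = 11.9589.
r = 11.9589 / 124.39 + 0.039 = 0.09614 + 0.039 = 0.13514

13.51%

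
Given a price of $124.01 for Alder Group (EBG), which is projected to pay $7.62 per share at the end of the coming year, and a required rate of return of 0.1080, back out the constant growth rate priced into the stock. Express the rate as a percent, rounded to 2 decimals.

From P₀ = D₁/(r − g), the implied growth is g = r − D₁/P₀.
g = 0.108 − 7.62/124.01 = 0.108 − 0.06145 = 0.04655

4.66%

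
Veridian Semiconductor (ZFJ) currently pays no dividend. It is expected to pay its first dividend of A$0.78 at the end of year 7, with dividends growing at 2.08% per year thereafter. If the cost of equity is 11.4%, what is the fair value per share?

Deferred-dividend DDM. At t=6 the remaining stream is a growing perpetuity with first payment D_7 = 0.78.
V_6 = D_7/(r−g) = 0.78/(0.114−0.0208) = 8.3691
P₀ = V_6/(1+r)^6 = 8.3691/(1+0.114)^6 = 4.3789

A$4.38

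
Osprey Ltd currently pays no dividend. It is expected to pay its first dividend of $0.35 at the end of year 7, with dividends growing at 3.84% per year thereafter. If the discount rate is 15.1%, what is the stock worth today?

Deferred-dividend DDM. At t=6 the remaining stream is a growing perpetuity with first payment D_7 = 0.35.
V_6 = D_7/(r−g) = 0.35/(0.151−0.0384) = 3.1083
P₀ = V_6/(1+r)^6 = 3.1083/(1+0.151)^6 = 1.3368

$1.34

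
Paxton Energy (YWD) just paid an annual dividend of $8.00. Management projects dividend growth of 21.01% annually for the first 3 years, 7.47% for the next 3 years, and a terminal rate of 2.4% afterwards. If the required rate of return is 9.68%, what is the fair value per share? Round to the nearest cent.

Three-stage DDM. Project D₁…D_6; terminal Gordon value at t=6 with g = 0.024; discount at r = 0.0968.
D_1 = 9.6808
D_2 = 11.7147
D_3 = 14.1760
D_4 = 15.2349
D_5 = 16.3730
D_6 = 17.5961
TV_6 = 18.0184/(0.0968−0.024) = 247.5051
P₀ = Σ Dₜ/(1+r)ᵗ + TV_6/(1+r)^6 = 202.4333

$202.43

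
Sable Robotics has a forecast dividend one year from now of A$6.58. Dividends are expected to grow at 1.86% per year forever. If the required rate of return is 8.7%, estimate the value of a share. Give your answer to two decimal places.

A$96.20

Gordon growth model: P₀ = D₁/(r − g), with D₁ = 6.58 given directly.
P₀ = 6.5800 / (0.087 − 0.0186) = 6.5800 / 0.0684 = 96.1988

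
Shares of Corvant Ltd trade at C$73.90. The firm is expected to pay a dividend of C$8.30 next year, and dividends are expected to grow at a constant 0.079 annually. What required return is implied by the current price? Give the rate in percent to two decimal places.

Rearranging the constant-growth DDM: r = D₁/P₀ + g.
r = 8.3000 / 73.90 + 0.079 = 0.11231 + 0.079 = 0.19131

19.13%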